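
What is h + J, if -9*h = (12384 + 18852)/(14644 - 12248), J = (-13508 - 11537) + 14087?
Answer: -19694129/1797 ≈ -10959.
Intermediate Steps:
J = -10958 (J = -25045 + 14087 = -10958)
h = -2603/1797 (h = -(12384 + 18852)/(9*(14644 - 12248)) = -10412/(3*2396) = -⅑*7809/599 = -2603/1797 ≈ -1.4485)
h + J = -2603/1797 - 10958 = -19694129/1797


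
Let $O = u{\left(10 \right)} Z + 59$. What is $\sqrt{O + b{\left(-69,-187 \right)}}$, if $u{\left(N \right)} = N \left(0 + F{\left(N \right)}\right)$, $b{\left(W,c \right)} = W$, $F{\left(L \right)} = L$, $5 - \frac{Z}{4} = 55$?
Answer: $i \sqrt{20010} \approx 141.46 i$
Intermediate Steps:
$Z = -200$ ($Z = 20 - 220 = -200$)
$u{\left(N \right)} = N^{2}$ ($u{\left(N \right)} = N \left(0 + N\right) = N N = N^{2}$)
$O = -19941$ ($O = 10^{2} \left(-200\right) + 59 = 100 \left(-200\right) + 59 = -20000 + 59 = -19941$)
$\sqrt{O + b{\left(-69,-187 \right)}} = \sqrt{-19941 - 69} = \sqrt{-20010} = i \sqrt{20010}$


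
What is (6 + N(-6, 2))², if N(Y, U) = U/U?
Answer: 49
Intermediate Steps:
N(Y, U) = 1
(6 + N(-6, 2))² = (6 + 1)² = 7² = 49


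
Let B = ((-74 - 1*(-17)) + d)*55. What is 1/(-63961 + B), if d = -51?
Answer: -1/69901 ≈ -1.4306e-5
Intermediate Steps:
B = -5940 (B = ((-74 - 1*(-17)) - 51)*55 = ((-74 + 17) - 51)*55 = (-57 - 51)*55 = -108*55 = -5940)
1/(-63961 + B) = 1/(-63961 - 5940) = 1/(-69901) = -1/69901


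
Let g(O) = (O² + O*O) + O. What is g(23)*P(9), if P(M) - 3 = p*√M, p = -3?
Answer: -6486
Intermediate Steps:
P(M) = 3 - 3*√M
g(O) = O + 2*O² (g(O) = (O² + O²) + O = 2*O² + O = O + 2*O²)
g(23)*P(9) = (23*(1 + 2*23))*(3 - 3*√9) = (23*(1 + 46))*(3 - 3*3) = (23*47)*(3 - 9) = 1081*(-6) = -6486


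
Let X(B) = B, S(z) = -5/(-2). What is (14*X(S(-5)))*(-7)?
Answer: -245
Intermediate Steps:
S(z) = 5/2 (S(z) = -5*(-1/2) = 5/2)
(14*X(S(-5)))*(-7) = (14*(5/2))*(-7) = 35*(-7) = -245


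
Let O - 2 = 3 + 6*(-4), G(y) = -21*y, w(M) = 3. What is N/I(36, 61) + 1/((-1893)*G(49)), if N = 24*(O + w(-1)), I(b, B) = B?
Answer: -747992387/118821717 ≈ -6.2951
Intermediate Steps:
O = -19 (O = 2 + (3 + 6*(-4)) = 2 + (3 - 24) = 2 - 21 = -19)
N = -384 (N = 24*(-19 + 3) = 24*(-16) = -384)
N/I(36, 61) + 1/((-1893)*G(49)) = -384/61 + 1/((-1893)*((-21*49))) = -384*1/61 - 1/1893/(-1029) = -384/61 - 1/1893*(-1/1029) = -384/61 + 1/1947897 = -747992387/118821717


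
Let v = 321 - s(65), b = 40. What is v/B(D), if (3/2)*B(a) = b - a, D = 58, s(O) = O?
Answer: -64/3 ≈ -21.333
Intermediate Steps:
B(a) = 80/3 - 2*a/3 (B(a) = 2*(40 - a)/3 = 80/3 - 2*a/3)
v = 256 (v = 321 - 1*65 = 321 - 65 = 256)
v/B(D) = 256/(80/3 - ⅔*58) = 256/(80/3 - 116/3) = 256/(-12) = 256*(-1/12) = -64/3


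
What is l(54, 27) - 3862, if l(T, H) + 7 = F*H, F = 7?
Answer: -3680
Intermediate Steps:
l(T, H) = -7 + 7*H
l(54, 27) - 3862 = (-7 + 7*27) - 3862 = (-7 + 189) - 3862 = 182 - 3862 = -3680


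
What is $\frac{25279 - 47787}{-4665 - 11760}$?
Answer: $\frac{22508}{16425} \approx 1.3703$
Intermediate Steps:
$\frac{25279 - 47787}{-4665 - 11760} = - \frac{22508}{-16425} = \left(-22508\right) \left(- \frac{1}{16425}\right) = \frac{22508}{16425}$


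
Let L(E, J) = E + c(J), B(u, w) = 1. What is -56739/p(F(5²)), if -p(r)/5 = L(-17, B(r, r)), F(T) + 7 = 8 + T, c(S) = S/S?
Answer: -56739/80 ≈ -709.24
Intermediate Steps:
c(S) = 1
F(T) = 1 + T (F(T) = -7 + (8 + T) = 1 + T)
L(E, J) = 1 + E (L(E, J) = E + 1 = 1 + E)
p(r) = 80 (p(r) = -5*(1 - 17) = -5*(-16) = 80)
-56739/p(F(5²)) = -56739/80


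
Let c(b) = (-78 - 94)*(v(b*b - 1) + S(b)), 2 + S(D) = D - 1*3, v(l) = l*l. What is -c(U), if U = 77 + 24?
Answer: 17894896512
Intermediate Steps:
v(l) = l²
S(D) = -5 + D (S(D) = -2 + (D - 1*3) = -2 + (D - 3) = -2 + (-3 + D) = -5 + D)
U = 101
c(b) = 860 - 172*b - 172*(-1 + b²)² (c(b) = (-78 - 94)*((b*b - 1)² + (-5 + b)) = -172*((b² - 1)² + (-5 + b)) = -172*((-1 + b²)² + (-5 + b)) = -172*(-5 + b + (-1 + b²)²) = 860 - 172*b - 172*(-1 + b²)²)
-c(U) = -(860 - 172*101 - 172*(-1 + 101²)²) = -(860 - 17372 - 172*(-1 + 10201)²) = -(860 - 17372 - 172*10200²) = -(860 - 17372 - 172*104040000) = -(860 - 17372 - 17894880000) = -1*(-17894896512) = 17894896512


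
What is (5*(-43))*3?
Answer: -645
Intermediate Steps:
(5*(-43))*3 = -215*3 = -645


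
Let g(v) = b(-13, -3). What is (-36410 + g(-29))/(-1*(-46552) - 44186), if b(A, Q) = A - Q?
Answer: -18210/1183 ≈ -15.393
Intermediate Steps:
g(v) = -10 (g(v) = -13 - 1*(-3) = -13 + 3 = -10)
(-36410 + g(-29))/(-1*(-46552) - 44186) = (-36410 - 10)/(-1*(-46552) - 44186) = -36420/(46552 - 44186) = -36420/2366 = -36420*1/2366 = -18210/1183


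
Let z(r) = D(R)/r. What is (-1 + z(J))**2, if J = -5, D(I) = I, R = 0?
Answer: 1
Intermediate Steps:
z(r) = 0 (z(r) = 0/r = 0)
(-1 + z(J))**2 = (-1 + 0)**2 = (-1)**2 = 1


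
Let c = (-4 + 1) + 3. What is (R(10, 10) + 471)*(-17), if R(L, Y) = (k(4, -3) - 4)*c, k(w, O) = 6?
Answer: -8007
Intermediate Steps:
c = 0 (c = -3 + 3 = 0)
R(L, Y) = 0 (R(L, Y) = (6 - 4)*0 = 2*0 = 0)
(R(10, 10) + 471)*(-17) = (0 + 471)*(-17) = 471*(-17) = -8007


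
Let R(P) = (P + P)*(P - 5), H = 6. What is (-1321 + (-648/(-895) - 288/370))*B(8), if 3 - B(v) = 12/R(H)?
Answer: -17498686/6623 ≈ -2642.1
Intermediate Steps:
R(P) = 2*P*(-5 + P) (R(P) = (2*P)*(-5 + P) = 2*P*(-5 + P))
B(v) = 2 (B(v) = 3 - 12/(2*6*(-5 + 6)) = 3 - 12/(2*6*1) = 3 - 12/12 = 3 - 1*1 = 3 - 1 = 2)
(-1321 + (-648/(-895) - 288/370))*B(8) = (-1321 + (-648/(-895) - 288/370))*2 = (-1321 + (-648*(-1/895) - 288*1/370))*2 = (-1321 + (648/895 - 144/185))*2 = (-1321 - 360/6623)*2 = -8749343/6623*2 = -17498686/6623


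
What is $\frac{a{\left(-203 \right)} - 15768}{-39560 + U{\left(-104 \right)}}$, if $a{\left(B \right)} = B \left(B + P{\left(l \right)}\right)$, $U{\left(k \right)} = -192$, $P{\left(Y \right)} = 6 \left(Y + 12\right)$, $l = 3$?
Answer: $- \frac{7171}{39752} \approx -0.18039$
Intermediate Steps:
$P{\left(Y \right)} = 72 + 6 Y$ ($P{\left(Y \right)} = 6 \left(12 + Y\right) = 72 + 6 Y$)
$a{\left(B \right)} = B \left(90 + B\right)$ ($a{\left(B \right)} = B \left(B + \left(72 + 6 \cdot 3\right)\right) = B \left(B + \left(72 + 18\right)\right) = B \left(B + 90\right) = B \left(90 + B\right)$)
$\frac{a{\left(-203 \right)} - 15768}{-39560 + U{\left(-104 \right)}} = \frac{- 203 \left(90 - 203\right) - 15768}{-39560 - 192} = \frac{\left(-203\right) \left(-113\right) - 15768}{-39752} = \left(22939 - 15768\right) \left(- \frac{1}{39752}\right) = 7171 \left(- \frac{1}{39752}\right) = - \frac{7171}{39752}$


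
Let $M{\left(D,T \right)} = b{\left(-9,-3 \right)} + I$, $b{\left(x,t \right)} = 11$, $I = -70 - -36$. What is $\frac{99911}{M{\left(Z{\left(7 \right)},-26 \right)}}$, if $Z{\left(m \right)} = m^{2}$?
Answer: $- \frac{99911}{23} \approx -4344.0$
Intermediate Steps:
$I = -34$ ($I = -70 + 36 = -34$)
$M{\left(D,T \right)} = -23$ ($M{\left(D,T \right)} = 11 - 34 = -23$)
$\frac{99911}{M{\left(Z{\left(7 \right)},-26 \right)}} = \frac{99911}{-23} = 99911 \left(- \frac{1}{23}\right) = - \frac{99911}{23}$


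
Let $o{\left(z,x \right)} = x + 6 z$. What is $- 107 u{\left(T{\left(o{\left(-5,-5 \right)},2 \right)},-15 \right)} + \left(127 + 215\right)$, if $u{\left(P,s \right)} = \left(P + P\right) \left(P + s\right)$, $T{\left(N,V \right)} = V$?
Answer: $5906$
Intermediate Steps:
$u{\left(P,s \right)} = 2 P \left(P + s\right)$
$- 107 u{\left(T{\left(o{\left(-5,-5 \right)},2 \right)},-15 \right)} + \left(127 + 215\right) = - 107 \cdot 2 \cdot 2 \left(2 - 15\right) + \left(127 + 215\right) = - 107 \cdot 2 \cdot 2 \left(-13\right) + 342 = \left(-107\right) \left(-52\right) + 342 = 5564 + 342 = 5906$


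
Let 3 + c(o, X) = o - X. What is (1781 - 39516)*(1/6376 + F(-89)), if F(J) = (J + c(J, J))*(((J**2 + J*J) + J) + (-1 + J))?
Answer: 346701274328825/6376 ≈ 5.4376e+10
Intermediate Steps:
c(o, X) = -3 + o - X (c(o, X) = -3 + (o - X) = -3 + o - X)
F(J) = (-3 + J)*(-1 + 2*J + 2*J**2) (F(J) = (J + (-3 + J - J))*(((J**2 + J*J) + J) + (-1 + J)) = (J - 3)*(((J**2 + J**2) + J) + (-1 + J)) = (-3 + J)*((2*J**2 + J) + (-1 + J)) = (-3 + J)*((J + 2*J**2) + (-1 + J)) = (-3 + J)*(-1 + 2*J + 2*J**2))
(1781 - 39516)*(1/6376 + F(-89)) = (1781 - 39516)*(1/6376 + (3 - 7*(-89) - 4*(-89)**2 + 2*(-89)**3)) = -37735*(1/6376 + (3 + 623 - 4*7921 + 2*(-704969))) = -37735*(1/6376 + (3 + 623 - 31684 - 1409938)) = -37735*(1/6376 - 1440996) = -37735*(-9187790495/6376) = 346701274328825/6376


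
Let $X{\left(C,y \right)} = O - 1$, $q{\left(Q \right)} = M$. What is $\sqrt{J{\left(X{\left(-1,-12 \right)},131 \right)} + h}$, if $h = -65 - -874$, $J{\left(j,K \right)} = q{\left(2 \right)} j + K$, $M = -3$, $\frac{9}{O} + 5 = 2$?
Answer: $2 \sqrt{238} \approx 30.854$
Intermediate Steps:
$O = -3$ ($O = \frac{9}{-5 + 2} = \frac{9}{-3} = 9 \left(- \frac{1}{3}\right) = -3$)
$q{\left(Q \right)} = -3$
$X{\left(C,y \right)} = -4$ ($X{\left(C,y \right)} = -3 - 1 = -4$)
$J{\left(j,K \right)} = K - 3 j$ ($J{\left(j,K \right)} = - 3 j + K = K - 3 j$)
$h = 809$ ($h = -65 + 874 = 809$)
$\sqrt{J{\left(X{\left(-1,-12 \right)},131 \right)} + h} = \sqrt{\left(131 - -12\right) + 809} = \sqrt{\left(131 + 12\right) + 809} = \sqrt{143 + 809} = \sqrt{952} = 2 \sqrt{238}$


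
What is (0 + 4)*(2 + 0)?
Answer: 8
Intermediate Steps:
(0 + 4)*(2 + 0) = 4*2 = 8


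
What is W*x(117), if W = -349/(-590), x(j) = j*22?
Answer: 449163/295 ≈ 1522.6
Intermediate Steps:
x(j) = 22*j
W = 349/590 (W = -349*(-1/590) = 349/590 ≈ 0.59153)
W*x(117) = 349*(22*117)/590 = (349/590)*2574 = 449163/295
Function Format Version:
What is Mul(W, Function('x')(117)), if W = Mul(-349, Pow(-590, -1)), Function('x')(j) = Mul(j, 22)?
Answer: Rational(449163, 295) ≈ 1522.6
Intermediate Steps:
Function('x')(j) = Mul(22, j)
W = Rational(349, 590) (W = Mul(-349, Rational(-1, 590)) = Rational(349, 590) ≈ 0.59153)
Mul(W, Function('x')(117)) = Mul(Rational(349, 590), Mul(22, 117)) = Mul(Rational(349, 590), 2574) = Rational(449163, 295)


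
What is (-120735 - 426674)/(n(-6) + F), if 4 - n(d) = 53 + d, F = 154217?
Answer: -547409/154174 ≈ -3.5506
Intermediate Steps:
n(d) = -49 - d (n(d) = 4 - (53 + d) = 4 + (-53 - d) = -49 - d)
(-120735 - 426674)/(n(-6) + F) = (-120735 - 426674)/((-49 - 1*(-6)) + 154217) = -547409/((-49 + 6) + 154217) = -547409/(-43 + 154217) = -547409/154174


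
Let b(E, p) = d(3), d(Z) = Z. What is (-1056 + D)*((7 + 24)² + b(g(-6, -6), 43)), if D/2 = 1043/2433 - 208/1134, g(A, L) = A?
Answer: -467889262984/459837 ≈ -1.0175e+6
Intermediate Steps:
b(E, p) = 3
D = 225566/459837 (D = 2*(1043/2433 - 208/1134) = 2*(1043*(1/2433) - 208*1/1134) = 2*(1043/2433 - 104/567) = 2*(112783/459837) = 225566/459837 ≈ 0.49053)
(-1056 + D)*((7 + 24)² + b(g(-6, -6), 43)) = (-1056 + 225566/459837)*((7 + 24)² + 3) = -485362306*(31² + 3)/459837 = -485362306*(961 + 3)/459837 = -485362306/459837*964 = -467889262984/459837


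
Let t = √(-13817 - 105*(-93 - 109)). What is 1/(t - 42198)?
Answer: -42198/1780663811 - √7393/1780663811 ≈ -2.3746e-5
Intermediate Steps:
t = √7393 (t = √(-13817 - 105*(-202)) = √(-13817 + 21210) = √7393 ≈ 85.983)
1/(t - 42198) = 1/(√7393 - 42198) = 1/(-42198 + √7393)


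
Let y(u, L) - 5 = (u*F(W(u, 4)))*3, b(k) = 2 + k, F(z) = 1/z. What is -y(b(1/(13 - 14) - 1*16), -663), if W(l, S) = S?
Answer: 25/4 ≈ 6.2500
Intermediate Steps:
y(u, L) = 5 + 3*u/4 (y(u, L) = 5 + (u/4)*3 = 5 + 3*u/4)
-y(b(1/(13 - 14) - 1*16), -663) = -(5 + 3*(2 + (1/(13 - 14) - 1*16))/4) = -(5 + 3*(2 + (1/(-1) - 16))/4) = -(5 + 3*(2 + (-1 - 16))/4) = -(5 + 3*(2 - 17)/4) = -(5 + (3/4)*(-15)) = -(5 - 45/4) = -1*(-25/4) = 25/4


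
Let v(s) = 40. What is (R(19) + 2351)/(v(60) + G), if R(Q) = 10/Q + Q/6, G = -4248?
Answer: -268435/479712 ≈ -0.55958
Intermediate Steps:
R(Q) = 10/Q + Q/6 (R(Q) = 10/Q + Q*(⅙) = 10/Q + Q/6)
(R(19) + 2351)/(v(60) + G) = ((10/19 + (⅙)*19) + 2351)/(40 - 4248) = ((10*(1/19) + 19/6) + 2351)/(-4208) = ((10/19 + 19/6) + 2351)*(-1/4208) = (421/114 + 2351)*(-1/4208) = (268435/114)*(-1/4208) = -268435/479712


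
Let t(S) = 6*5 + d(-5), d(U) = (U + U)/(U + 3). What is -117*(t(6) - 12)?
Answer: -2691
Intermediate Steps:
d(U) = 2*U/(3 + U) (d(U) = (2*U)/(3 + U) = 2*U/(3 + U))
t(S) = 35 (t(S) = 6*5 + 2*(-5)/(3 - 5) = 30 + 2*(-5)/(-2) = 30 + 2*(-5)*(-½) = 30 + 5 = 35)
-117*(t(6) - 12) = -117*(35 - 12) = -117*23 = -2691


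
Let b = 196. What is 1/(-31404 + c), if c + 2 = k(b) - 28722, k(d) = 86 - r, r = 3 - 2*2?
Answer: -1/60041 ≈ -1.6655e-5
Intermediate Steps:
r = -1 (r = 3 - 4 = -1)
k(d) = 87 (k(d) = 86 - 1*(-1) = 86 + 1 = 87)
c = -28637 (c = -2 + (87 - 28722) = -2 - 28635 = -28637)
1/(-31404 + c) = 1/(-31404 - 28637) = 1/(-60041) = -1/60041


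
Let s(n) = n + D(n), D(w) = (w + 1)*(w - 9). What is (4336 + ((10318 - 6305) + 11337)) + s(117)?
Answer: 32547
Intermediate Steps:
D(w) = (1 + w)*(-9 + w)
s(n) = -9 + n² - 7*n (s(n) = n + (-9 + n² - 8*n) = -9 + n² - 7*n)
(4336 + ((10318 - 6305) + 11337)) + s(117) = (4336 + ((10318 - 6305) + 11337)) + (-9 + 117² - 7*117) = (4336 + (4013 + 11337)) + (-9 + 13689 - 819) = (4336 + 15350) + 12861 = 19686 + 12861 = 32547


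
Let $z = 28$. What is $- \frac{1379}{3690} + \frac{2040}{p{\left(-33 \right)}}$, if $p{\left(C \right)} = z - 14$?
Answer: $\frac{3754147}{25830} \approx 145.34$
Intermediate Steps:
$p{\left(C \right)} = 14$ ($p{\left(C \right)} = 28 - 14 = 14$)
$- \frac{1379}{3690} + \frac{2040}{p{\left(-33 \right)}} = - \frac{1379}{3690} + \frac{2040}{14} = \left(-1379\right) \frac{1}{3690} + 2040 \cdot \frac{1}{14} = - \frac{1379}{3690} + \frac{1020}{7} = \frac{3754147}{25830}$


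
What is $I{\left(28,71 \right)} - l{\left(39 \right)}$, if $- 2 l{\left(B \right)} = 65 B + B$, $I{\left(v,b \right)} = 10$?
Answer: $1297$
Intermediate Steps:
$l{\left(B \right)} = - 33 B$ ($l{\left(B \right)} = - \frac{65 B + B}{2} = - \frac{66 B}{2} = - 33 B$)
$I{\left(28,71 \right)} - l{\left(39 \right)} = 10 - \left(-33\right) 39 = 10 - -1287 = 10 + 1287 = 1297$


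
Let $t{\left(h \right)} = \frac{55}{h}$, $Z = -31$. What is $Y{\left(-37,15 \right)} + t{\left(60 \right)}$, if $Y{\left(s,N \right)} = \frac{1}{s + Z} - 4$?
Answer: $- \frac{158}{51} \approx -3.098$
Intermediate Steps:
$Y{\left(s,N \right)} = -4 + \frac{1}{-31 + s}$ ($Y{\left(s,N \right)} = \frac{1}{s - 31} - 4 = \frac{1}{-31 + s} - 4 = -4 + \frac{1}{-31 + s}$)
$Y{\left(-37,15 \right)} + t{\left(60 \right)} = \frac{125 - -148}{-31 - 37} + \frac{55}{60} = \frac{125 + 148}{-68} + 55 \cdot \frac{1}{60} = \left(- \frac{1}{68}\right) 273 + \frac{11}{12} = - \frac{273}{68} + \frac{11}{12} = - \frac{158}{51}$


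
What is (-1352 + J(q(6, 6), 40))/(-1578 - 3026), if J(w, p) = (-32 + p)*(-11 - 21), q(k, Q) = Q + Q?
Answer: 402/1151 ≈ 0.34926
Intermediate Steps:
q(k, Q) = 2*Q
J(w, p) = 1024 - 32*p (J(w, p) = (-32 + p)*(-32) = 1024 - 32*p)
(-1352 + J(q(6, 6), 40))/(-1578 - 3026) = (-1352 + (1024 - 32*40))/(-1578 - 3026) = (-1352 + (1024 - 1280))/(-4604) = (-1352 - 256)*(-1/4604) = -1608*(-1/4604) = 402/1151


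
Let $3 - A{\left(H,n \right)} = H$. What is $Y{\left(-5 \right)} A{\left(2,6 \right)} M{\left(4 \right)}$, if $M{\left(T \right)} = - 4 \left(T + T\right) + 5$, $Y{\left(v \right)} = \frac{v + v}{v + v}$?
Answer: $-27$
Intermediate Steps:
$Y{\left(v \right)} = 1$ ($Y{\left(v \right)} = \frac{2 v}{2 v} = 2 v \frac{1}{2 v} = 1$)
$A{\left(H,n \right)} = 3 - H$
$M{\left(T \right)} = 5 - 8 T$ ($M{\left(T \right)} = - 4 \cdot 2 T + 5 = - 8 T + 5 = 5 - 8 T$)
$Y{\left(-5 \right)} A{\left(2,6 \right)} M{\left(4 \right)} = 1 \left(3 - 2\right) \left(5 - 32\right) = 1 \cdot 1 \left(-27\right) = 1 \left(-27\right) = -27$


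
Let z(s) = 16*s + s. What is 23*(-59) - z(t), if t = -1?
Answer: -1340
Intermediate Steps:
z(s) = 17*s
23*(-59) - z(t) = 23*(-59) - 17*(-1) = -1357 - 1*(-17) = -1357 + 17 = -1340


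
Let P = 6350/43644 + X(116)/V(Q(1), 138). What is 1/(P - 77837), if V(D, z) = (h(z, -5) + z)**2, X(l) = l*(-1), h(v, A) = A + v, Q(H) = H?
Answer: -1602629502/124743641903351 ≈ -1.2847e-5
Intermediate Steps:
X(l) = -l
V(D, z) = (-5 + 2*z)**2 (V(D, z) = ((-5 + z) + z)**2 = (-5 + 2*z)**2)
P = 230643823/1602629502 (P = 6350/43644 + (-1*116)/((-5 + 2*138)**2) = 6350*(1/43644) - 116/(-5 + 276)**2 = 3175/21822 - 116/(271**2) = 3175/21822 - 116/73441 = 230643823/1602629502 ≈ 0.14392)
1/(P - 77837) = 1/(230643823/1602629502 - 77837) = 1/(-124743641903351/1602629502) = -1602629502/124743641903351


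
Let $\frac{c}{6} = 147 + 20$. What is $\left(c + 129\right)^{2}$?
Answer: $1279161$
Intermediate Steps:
$c = 1002$ ($c = 6 \left(147 + 20\right) = 6 \cdot 167 = 1002$)
$\left(c + 129\right)^{2} = \left(1002 + 129\right)^{2} = 1131^{2} = 1279161$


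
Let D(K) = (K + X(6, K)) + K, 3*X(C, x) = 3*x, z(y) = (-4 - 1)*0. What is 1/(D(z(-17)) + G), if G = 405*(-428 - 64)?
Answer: -1/199260 ≈ -5.0186e-6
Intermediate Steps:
z(y) = 0 (z(y) = -5*0 = 0)
X(C, x) = x (X(C, x) = (3*x)/3 = x)
G = -199260 (G = 405*(-492) = -199260)
D(K) = 3*K (D(K) = (K + K) + K = 2*K + K = 3*K)
1/(D(z(-17)) + G) = 1/(3*0 - 199260) = 1/(0 - 199260) = 1/(-199260) = -1/199260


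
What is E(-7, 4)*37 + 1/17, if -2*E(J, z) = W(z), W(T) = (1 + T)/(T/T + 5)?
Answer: -3133/204 ≈ -15.358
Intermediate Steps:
W(T) = 1/6 + T/6 (W(T) = (1 + T)/(1 + 5) = (1 + T)/6 = (1 + T)*(1/6) = 1/6 + T/6)
E(J, z) = -1/12 - z/12 (E(J, z) = -(1/6 + z/6)/2 = -1/12 - z/12)
E(-7, 4)*37 + 1/17 = (-1/12 - 1/12*4)*37 + 1/17 = (-1/12 - 1/3)*37 + 1*(1/17) = -5/12*37 + 1/17 = -185/12 + 1/17 = -3133/204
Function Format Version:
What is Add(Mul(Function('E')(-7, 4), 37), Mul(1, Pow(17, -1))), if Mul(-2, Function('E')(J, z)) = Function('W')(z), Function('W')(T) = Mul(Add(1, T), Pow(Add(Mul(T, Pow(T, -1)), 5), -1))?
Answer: Rational(-3133, 204) ≈ -15.358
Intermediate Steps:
Function('W')(T) = Add(Rational(1, 6), Mul(Rational(1, 6), T)) (Function('W')(T) = Mul(Add(1, T), Pow(Add(1, 5), -1)) = Mul(Add(1, T), Pow(6, -1)) = Mul(Add(1, T), Rational(1, 6)) = Add(Rational(1, 6), Mul(Rational(1, 6), T)))
Function('E')(J, z) = Add(Rational(-1, 12), Mul(Rational(-1, 12), z)) (Function('E')(J, z) = Mul(Rational(-1, 2), Add(Rational(1, 6), Mul(Rational(1, 6), z))) = Add(Rational(-1, 12), Mul(Rational(-1, 12), z)))
Add(Mul(Function('E')(-7, 4), 37), Mul(1, Pow(17, -1))) = Add(Mul(Add(Rational(-1, 12), Mul(Rational(-1, 12), 4)), 37), Mul(1, Pow(17, -1))) = Add(Mul(Add(Rational(-1, 12), Rational(-1, 3)), 37), Mul(1, Rational(1, 17))) = Add(Mul(Rational(-5, 12), 37), Rational(1, 17)) = Add(Rational(-185, 12), Rational(1, 17)) = Rational(-3133, 204)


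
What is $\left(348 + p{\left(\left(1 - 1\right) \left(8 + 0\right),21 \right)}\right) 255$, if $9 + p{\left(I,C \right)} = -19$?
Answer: $81600$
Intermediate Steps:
$p{\left(I,C \right)} = -28$ ($p{\left(I,C \right)} = -9 - 19 = -28$)
$\left(348 + p{\left(\left(1 - 1\right) \left(8 + 0\right),21 \right)}\right) 255 = \left(348 - 28\right) 255 = 320 \cdot 255 = 81600$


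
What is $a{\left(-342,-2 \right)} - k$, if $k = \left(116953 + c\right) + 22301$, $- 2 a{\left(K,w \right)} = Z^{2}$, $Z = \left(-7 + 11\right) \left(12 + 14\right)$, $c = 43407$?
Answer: $-188069$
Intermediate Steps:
$Z = 104$ ($Z = 4 \cdot 26 = 104$)
$a{\left(K,w \right)} = -5408$ ($a{\left(K,w \right)} = - \frac{104^{2}}{2} = \left(- \frac{1}{2}\right) 10816 = -5408$)
$k = 182661$ ($k = \left(116953 + 43407\right) + 22301 = 160360 + 22301 = 182661$)
$a{\left(-342,-2 \right)} - k = -5408 - 182661 = -188069$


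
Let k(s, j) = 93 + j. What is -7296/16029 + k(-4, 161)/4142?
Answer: -4358111/11065353 ≈ -0.39385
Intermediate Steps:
-7296/16029 + k(-4, 161)/4142 = -7296/16029 + (93 + 161)/4142 = -7296*1/16029 + 254*(1/4142) = -2432/5343 + 127/2071 = -4358111/11065353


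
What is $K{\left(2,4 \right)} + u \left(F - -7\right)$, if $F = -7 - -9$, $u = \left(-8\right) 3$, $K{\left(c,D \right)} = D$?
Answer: $-212$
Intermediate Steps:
$u = -24$
$F = 2$ ($F = -7 + 9 = 2$)
$K{\left(2,4 \right)} + u \left(F - -7\right) = 4 - 24 \left(2 - -7\right) = 4 - 24 \left(2 + 7\right) = 4 - 216 = -212$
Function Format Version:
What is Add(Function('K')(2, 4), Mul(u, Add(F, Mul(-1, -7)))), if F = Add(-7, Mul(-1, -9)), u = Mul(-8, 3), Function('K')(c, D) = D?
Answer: -212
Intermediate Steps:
u = -24
F = 2 (F = Add(-7, 9) = 2)
Add(Function('K')(2, 4), Mul(u, Add(F, Mul(-1, -7)))) = Add(4, Mul(-24, Add(2, Mul(-1, -7)))) = Add(4, Mul(-24, Add(2, 7))) = Add(4, Mul(-24, 9)) = Add(4, -216) = -212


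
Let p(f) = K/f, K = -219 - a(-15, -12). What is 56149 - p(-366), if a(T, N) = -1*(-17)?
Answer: 10275149/183 ≈ 56148.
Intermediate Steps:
a(T, N) = 17
K = -236 (K = -219 - 1*17 = -219 - 17 = -236)
p(f) = -236/f
56149 - p(-366) = 56149 - (-236)/(-366) = 56149 - (-236)*(-1)/366 = 56149 - 1*118/183 = 56149 - 118/183 = 10275149/183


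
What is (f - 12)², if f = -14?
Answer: 676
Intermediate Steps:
(f - 12)² = (-14 - 12)² = (-26)² = 676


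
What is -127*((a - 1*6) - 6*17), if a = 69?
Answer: 4953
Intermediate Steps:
-127*((a - 1*6) - 6*17) = -127*((69 - 1*6) - 6*17) = -127*((69 - 6) - 102) = -127*(63 - 102) = -127*(-39) = 4953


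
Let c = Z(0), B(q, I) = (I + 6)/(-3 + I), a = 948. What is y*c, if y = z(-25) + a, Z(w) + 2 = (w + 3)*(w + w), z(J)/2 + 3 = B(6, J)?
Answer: -13207/7 ≈ -1886.7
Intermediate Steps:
B(q, I) = (6 + I)/(-3 + I)
z(J) = -6 + 2*(6 + J)/(-3 + J) (z(J) = -6 + 2*((6 + J)/(-3 + J)) = -6 + 2*(6 + J)/(-3 + J))
Z(w) = -2 + 2*w*(3 + w) (Z(w) = -2 + (w + 3)*(w + w) = -2 + (3 + w)*(2*w) = -2 + 2*w*(3 + w))
c = -2 (c = -2 + 2*0**2 + 6*0 = -2 + 2*0 + 0 = -2 + 0 + 0 = -2)
y = 13207/14 (y = 2*(15 - 2*(-25))/(-3 - 25) + 948 = 2*(15 + 50)/(-28) + 948 = 2*(-1/28)*65 + 948 = -65/14 + 948 = 13207/14 ≈ 943.36)
y*c = (13207/14)*(-2) = -13207/7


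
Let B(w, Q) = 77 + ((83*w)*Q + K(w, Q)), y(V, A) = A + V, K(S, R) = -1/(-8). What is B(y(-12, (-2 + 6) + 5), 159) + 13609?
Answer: -207239/8 ≈ -25905.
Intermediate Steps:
K(S, R) = ⅛ (K(S, R) = -1*(-⅛) = ⅛)
B(w, Q) = 617/8 + 83*Q*w (B(w, Q) = 77 + ((83*w)*Q + ⅛) = 77 + (83*Q*w + ⅛) = 77 + (⅛ + 83*Q*w) = 617/8 + 83*Q*w)
B(y(-12, (-2 + 6) + 5), 159) + 13609 = (617/8 + 83*159*(((-2 + 6) + 5) - 12)) + 13609 = (617/8 + 83*159*((4 + 5) - 12)) + 13609 = (617/8 + 83*159*(9 - 12)) + 13609 = (617/8 + 83*159*(-3)) + 13609 = (617/8 - 39591) + 13609 = -316111/8 + 13609 = -207239/8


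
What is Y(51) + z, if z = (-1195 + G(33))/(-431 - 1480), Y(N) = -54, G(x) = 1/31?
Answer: -21510/403 ≈ -53.375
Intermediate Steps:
G(x) = 1/31
z = 252/403 (z = (-1195 + 1/31)/(-431 - 1480) = -37044/31/(-1911) = -37044/31*(-1/1911) = 252/403 ≈ 0.62531)
Y(51) + z = -54 + 252/403 = -21510/403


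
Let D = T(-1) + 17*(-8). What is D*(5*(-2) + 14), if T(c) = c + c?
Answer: -552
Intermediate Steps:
T(c) = 2*c
D = -138 (D = 2*(-1) + 17*(-8) = -2 - 136 = -138)
D*(5*(-2) + 14) = -138*(5*(-2) + 14) = -138*(-10 + 14) = -138*4 = -552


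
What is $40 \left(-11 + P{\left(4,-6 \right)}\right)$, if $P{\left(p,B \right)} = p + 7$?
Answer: $0$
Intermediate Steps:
$P{\left(p,B \right)} = 7 + p$
$40 \left(-11 + P{\left(4,-6 \right)}\right) = 40 \left(-11 + \left(7 + 4\right)\right) = 40 \left(-11 + 11\right) = 40 \cdot 0 = 0$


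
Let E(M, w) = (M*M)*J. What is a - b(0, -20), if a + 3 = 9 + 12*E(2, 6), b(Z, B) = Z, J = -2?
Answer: -90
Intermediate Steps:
E(M, w) = -2*M² (E(M, w) = (M*M)*(-2) = M²*(-2) = -2*M²)
a = -90 (a = -3 + (9 + 12*(-2*2²)) = -3 + (9 + 12*(-2*4)) = -3 + (9 + 12*(-8)) = -3 + (9 - 96) = -3 - 87 = -90)
a - b(0, -20) = -90 - 1*0 = -90 + 0 = -90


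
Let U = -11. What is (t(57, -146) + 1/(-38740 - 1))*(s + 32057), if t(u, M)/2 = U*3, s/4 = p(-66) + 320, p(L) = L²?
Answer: -129791156227/38741 ≈ -3.3502e+6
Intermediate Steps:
s = 18704 (s = 4*((-66)² + 320) = 4*(4356 + 320) = 4*4676 = 18704)
t(u, M) = -66 (t(u, M) = 2*(-11*3) = 2*(-33) = -66)
(t(57, -146) + 1/(-38740 - 1))*(s + 32057) = (-66 + 1/(-38740 - 1))*(18704 + 32057) = (-66 + 1/(-38741))*50761 = (-66 - 1/38741)*50761 = -2556907/38741*50761 = -129791156227/38741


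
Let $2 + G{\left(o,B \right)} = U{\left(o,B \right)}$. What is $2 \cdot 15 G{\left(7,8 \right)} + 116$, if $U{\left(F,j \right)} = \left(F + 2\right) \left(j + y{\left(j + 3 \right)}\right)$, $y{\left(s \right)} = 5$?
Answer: $3566$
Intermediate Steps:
$U{\left(F,j \right)} = \left(2 + F\right) \left(5 + j\right)$ ($U{\left(F,j \right)} = \left(F + 2\right) \left(j + 5\right) = \left(2 + F\right) \left(5 + j\right)$)
$G{\left(o,B \right)} = 8 + 2 B + 5 o + B o$ ($G{\left(o,B \right)} = -2 + \left(10 + 2 B + 5 o + o B\right) = -2 + \left(10 + 2 B + 5 o + B o\right) = 8 + 2 B + 5 o + B o$)
$2 \cdot 15 G{\left(7,8 \right)} + 116 = 2 \cdot 15 \left(8 + 2 \cdot 8 + 5 \cdot 7 + 8 \cdot 7\right) + 116 = 30 \left(8 + 16 + 35 + 56\right) + 116 = 30 \cdot 115 + 116 = 3450 + 116 = 3566$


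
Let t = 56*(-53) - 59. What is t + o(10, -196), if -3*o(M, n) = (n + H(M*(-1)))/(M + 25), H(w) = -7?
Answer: -45376/15 ≈ -3025.1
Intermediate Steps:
t = -3027 (t = -2968 - 59 = -3027)
o(M, n) = -(-7 + n)/(3*(25 + M)) (o(M, n) = -(n - 7)/(3*(M + 25)) = -(-7 + n)/(3*(25 + M)))
t + o(10, -196) = -3027 + (7 - 1*(-196))/(3*(25 + 10)) = -3027 + (⅓)*(7 + 196)/35 = -3027 + (⅓)*(1/35)*203 = -3027 + 29/15 = -45376/15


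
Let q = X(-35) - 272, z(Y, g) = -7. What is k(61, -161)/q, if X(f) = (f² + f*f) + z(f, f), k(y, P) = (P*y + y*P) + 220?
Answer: -1494/167 ≈ -8.9461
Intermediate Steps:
k(y, P) = 220 + 2*P*y (k(y, P) = (P*y + P*y) + 220 = 2*P*y + 220 = 220 + 2*P*y)
X(f) = -7 + 2*f² (X(f) = (f² + f*f) - 7 = (f² + f²) - 7 = 2*f² - 7 = -7 + 2*f²)
q = 2171 (q = (-7 + 2*(-35)²) - 272 = (-7 + 2*1225) - 272 = (-7 + 2450) - 272 = 2443 - 272 = 2171)
k(61, -161)/q = (220 + 2*(-161)*61)/2171 = (220 - 19642)*(1/2171) = -19422*1/2171 = -1494/167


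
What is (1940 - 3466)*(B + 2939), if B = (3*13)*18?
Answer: -5556166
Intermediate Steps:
B = 702 (B = 39*18 = 702)
(1940 - 3466)*(B + 2939) = (1940 - 3466)*(702 + 2939) = -1526*3641 = -5556166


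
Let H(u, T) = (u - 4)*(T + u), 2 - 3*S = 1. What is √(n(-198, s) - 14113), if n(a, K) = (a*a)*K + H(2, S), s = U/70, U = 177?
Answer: √937262235/105 ≈ 291.57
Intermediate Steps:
S = ⅓ (S = ⅔ - ⅓*1 = ⅔ - ⅓ = ⅓ ≈ 0.33333)
s = 177/70 ≈ 2.5286
H(u, T) = (-4 + u)*(T + u)
n(a, K) = -14/3 + K*a² (n(a, K) = (a*a)*K + (2² - 4*⅓ - 4*2 + (⅓)*2) = a²*K + (4 - 4/3 - 8 + ⅔) = K*a² - 14/3 = -14/3 + K*a²)
√(n(-198, s) - 14113) = √((-14/3 + (177/70)*(-198)²) - 14113) = √((-14/3 + (177/70)*39204) - 14113) = √((-14/3 + 3469554/35) - 14113) = √(10408172/105 - 14113) = √(8926307/105) = √937262235/105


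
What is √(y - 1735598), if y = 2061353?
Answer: 3*√36195 ≈ 570.75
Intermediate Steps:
√(y - 1735598) = √(2061353 - 1735598) = √325755 = 3*√36195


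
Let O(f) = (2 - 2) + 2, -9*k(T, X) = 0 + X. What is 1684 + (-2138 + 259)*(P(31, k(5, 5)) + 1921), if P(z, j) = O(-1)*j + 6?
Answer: -32553551/9 ≈ -3.6171e+6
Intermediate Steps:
k(T, X) = -X/9 (k(T, X) = -(0 + X)/9 = -X/9)
O(f) = 2 (O(f) = 0 + 2 = 2)
P(z, j) = 6 + 2*j (P(z, j) = 2*j + 6 = 6 + 2*j)
1684 + (-2138 + 259)*(P(31, k(5, 5)) + 1921) = 1684 + (-2138 + 259)*((6 + 2*(-⅑*5)) + 1921) = 1684 - 1879*((6 + 2*(-5/9)) + 1921) = 1684 - 1879*((6 - 10/9) + 1921) = 1684 - 1879*(44/9 + 1921) = 1684 - 1879*17333/9 = 1684 - 32568707/9 = -32553551/9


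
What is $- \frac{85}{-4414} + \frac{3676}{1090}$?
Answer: $\frac{8159257}{2405630} \approx 3.3917$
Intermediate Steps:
$- \frac{85}{-4414} + \frac{3676}{1090} = \left(-85\right) \left(- \frac{1}{4414}\right) + 3676 \cdot \frac{1}{1090} = \frac{85}{4414} + \frac{1838}{545} = \frac{8159257}{2405630}$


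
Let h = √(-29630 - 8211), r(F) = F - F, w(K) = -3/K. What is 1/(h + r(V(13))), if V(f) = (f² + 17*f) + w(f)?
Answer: -I*√37841/37841 ≈ -0.0051407*I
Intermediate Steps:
V(f) = f² - 3/f + 17*f (V(f) = (f² + 17*f) - 3/f = f² - 3/f + 17*f)
r(F) = 0
h = I*√37841 (h = √(-37841) = I*√37841 ≈ 194.53*I)
1/(h + r(V(13))) = 1/(I*√37841 + 0) = 1/(I*√37841) = -I*√37841/37841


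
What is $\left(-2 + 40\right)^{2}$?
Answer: $1444$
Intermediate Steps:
$\left(-2 + 40\right)^{2} = 38^{2} = 1444$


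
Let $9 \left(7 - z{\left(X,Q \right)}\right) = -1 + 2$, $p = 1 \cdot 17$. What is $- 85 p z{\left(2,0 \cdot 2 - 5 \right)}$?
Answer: $- \frac{89590}{9} \approx -9954.4$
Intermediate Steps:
$p = 17$
$z{\left(X,Q \right)} = \frac{62}{9}$ ($z{\left(X,Q \right)} = 7 - \frac{-1 + 2}{9} = 7 - \frac{1}{9} = \frac{62}{9}$)
$- 85 p z{\left(2,0 \cdot 2 - 5 \right)} = \left(-85\right) 17 \cdot \frac{62}{9} = \left(-1445\right) \frac{62}{9} = - \frac{89590}{9}$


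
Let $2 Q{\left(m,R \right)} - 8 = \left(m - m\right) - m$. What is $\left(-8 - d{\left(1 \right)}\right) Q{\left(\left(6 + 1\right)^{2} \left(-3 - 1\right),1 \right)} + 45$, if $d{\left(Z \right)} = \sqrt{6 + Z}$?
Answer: $-771 - 102 \sqrt{7} \approx -1040.9$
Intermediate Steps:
$Q{\left(m,R \right)} = 4 - \frac{m}{2}$ ($Q{\left(m,R \right)} = 4 + \frac{\left(m - m\right) - m}{2} = 4 + \frac{0 - m}{2} = 4 + \frac{\left(-1\right) m}{2} = 4 - \frac{m}{2}$)
$\left(-8 - d{\left(1 \right)}\right) Q{\left(\left(6 + 1\right)^{2} \left(-3 - 1\right),1 \right)} + 45 = \left(-8 - \sqrt{6 + 1}\right) \left(4 - \frac{\left(6 + 1\right)^{2} \left(-3 - 1\right)}{2}\right) + 45 = \left(-8 - \sqrt{7}\right) \left(4 - \frac{7^{2} \left(-4\right)}{2}\right) + 45 = \left(-8 - \sqrt{7}\right) \left(4 - \frac{49 \left(-4\right)}{2}\right) + 45 = \left(-8 - \sqrt{7}\right) \left(4 - -98\right) + 45 = \left(-8 - \sqrt{7}\right) \left(4 + 98\right) + 45 = \left(-8 - \sqrt{7}\right) 102 + 45 = \left(-816 - 102 \sqrt{7}\right) + 45 = -771 - 102 \sqrt{7}$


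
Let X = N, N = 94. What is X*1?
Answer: 94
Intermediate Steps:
X = 94
X*1 = 94*1 = 94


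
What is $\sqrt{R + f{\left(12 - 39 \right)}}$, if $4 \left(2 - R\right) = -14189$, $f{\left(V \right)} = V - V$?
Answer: $\frac{\sqrt{14197}}{2} \approx 59.576$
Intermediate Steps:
$f{\left(V \right)} = 0$
$R = \frac{14197}{4}$ ($R = 2 - - \frac{14189}{4} = 2 + \frac{14189}{4} = \frac{14197}{4} \approx 3549.3$)
$\sqrt{R + f{\left(12 - 39 \right)}} = \sqrt{\frac{14197}{4} + 0} = \sqrt{\frac{14197}{4}} = \frac{\sqrt{14197}}{2}$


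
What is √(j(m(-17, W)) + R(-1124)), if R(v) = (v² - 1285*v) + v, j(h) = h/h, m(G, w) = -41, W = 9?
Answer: √2706593 ≈ 1645.2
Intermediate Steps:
j(h) = 1
R(v) = v² - 1284*v
√(j(m(-17, W)) + R(-1124)) = √(1 - 1124*(-1284 - 1124)) = √(1 - 1124*(-2408)) = √(1 + 2706592) = √2706593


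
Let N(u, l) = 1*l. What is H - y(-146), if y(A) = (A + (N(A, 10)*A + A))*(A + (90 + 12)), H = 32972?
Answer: -44116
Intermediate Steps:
N(u, l) = l
y(A) = 12*A*(102 + A) (y(A) = (A + (10*A + A))*(A + (90 + 12)) = (A + 11*A)*(A + 102) = (12*A)*(102 + A) = 12*A*(102 + A))
H - y(-146) = 32972 - 12*(-146)*(102 - 146) = 32972 - 12*(-146)*(-44) = 32972 - 1*77088 = 32972 - 77088 = -44116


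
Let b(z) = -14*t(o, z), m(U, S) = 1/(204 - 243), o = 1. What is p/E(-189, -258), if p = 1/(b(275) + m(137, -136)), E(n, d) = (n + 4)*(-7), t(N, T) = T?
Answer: -39/194445545 ≈ -2.0057e-7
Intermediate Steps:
m(U, S) = -1/39 (m(U, S) = 1/(-39) = -1/39)
b(z) = -14*z
E(n, d) = -28 - 7*n (E(n, d) = (4 + n)*(-7) = -28 - 7*n)
p = -39/150151 (p = 1/(-14*275 - 1/39) = 1/(-3850 - 1/39) = 1/(-150151/39) = -39/150151 ≈ -0.00025974)
p/E(-189, -258) = -39/(150151*(-28 - 7*(-189))) = -39/(150151*(-28 + 1323)) = -39/150151/1295 = -39/150151*1/1295 = -39/194445545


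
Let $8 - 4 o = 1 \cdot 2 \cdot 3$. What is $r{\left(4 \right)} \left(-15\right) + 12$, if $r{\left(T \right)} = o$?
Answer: $\frac{9}{2} \approx 4.5$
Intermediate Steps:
$o = \frac{1}{2}$ ($o = 2 - \frac{1 \cdot 2 \cdot 3}{4} = 2 - \frac{2 \cdot 3}{4} = 2 - \frac{3}{2} = \frac{1}{2} \approx 0.5$)
$r{\left(T \right)} = \frac{1}{2}$
$r{\left(4 \right)} \left(-15\right) + 12 = \frac{1}{2} \left(-15\right) + 12 = - \frac{15}{2} + 12 = \frac{9}{2}$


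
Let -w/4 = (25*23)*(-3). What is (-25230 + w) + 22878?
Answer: 4548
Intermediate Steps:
w = 6900 (w = -4*25*23*(-3) = -2300*(-3) = -4*(-1725) = 6900)
(-25230 + w) + 22878 = (-25230 + 6900) + 22878 = -18330 + 22878 = 4548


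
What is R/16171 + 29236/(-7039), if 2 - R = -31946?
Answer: -247893384/113827669 ≈ -2.1778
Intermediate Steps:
R = 31948 (R = 2 - 1*(-31946) = 2 + 31946 = 31948)
R/16171 + 29236/(-7039) = 31948/16171 + 29236/(-7039) = 31948*(1/16171) + 29236*(-1/7039) = 31948/16171 - 29236/7039 = -247893384/113827669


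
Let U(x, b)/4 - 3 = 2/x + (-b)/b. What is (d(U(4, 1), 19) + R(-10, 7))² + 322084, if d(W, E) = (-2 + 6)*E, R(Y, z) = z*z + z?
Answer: 339508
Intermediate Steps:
U(x, b) = 8 + 8/x (U(x, b) = 12 + 4*(2/x + (-b)/b) = 12 + 4*(2/x - 1) = 12 + 4*(-1 + 2/x) = 12 + (-4 + 8/x) = 8 + 8/x)
R(Y, z) = z + z² (R(Y, z) = z² + z = z + z²)
d(W, E) = 4*E
(d(U(4, 1), 19) + R(-10, 7))² + 322084 = (4*19 + 7*(1 + 7))² + 322084 = (76 + 7*8)² + 322084 = (76 + 56)² + 322084 = 132² + 322084 = 17424 + 322084 = 339508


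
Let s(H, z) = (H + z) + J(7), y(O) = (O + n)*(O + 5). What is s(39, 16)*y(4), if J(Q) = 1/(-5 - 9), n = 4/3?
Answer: 18456/7 ≈ 2636.6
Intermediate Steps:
n = 4/3 (n = 4*(⅓) = 4/3 ≈ 1.3333)
J(Q) = -1/14 (J(Q) = 1/(-14) = -1/14)
y(O) = (5 + O)*(4/3 + O) (y(O) = (O + 4/3)*(O + 5) = (4/3 + O)*(5 + O) = (5 + O)*(4/3 + O))
s(H, z) = -1/14 + H + z (s(H, z) = (H + z) - 1/14 = -1/14 + H + z)
s(39, 16)*y(4) = (-1/14 + 39 + 16)*(20/3 + 4² + (19/3)*4) = 769*(20/3 + 16 + 76/3)/14 = (769/14)*48 = 18456/7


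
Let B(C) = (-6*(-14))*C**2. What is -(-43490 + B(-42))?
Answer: -104686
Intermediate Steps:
B(C) = 84*C**2
-(-43490 + B(-42)) = -(-43490 + 84*(-42)**2) = -(-43490 + 84*1764) = -(-43490 + 148176) = -1*104686 = -104686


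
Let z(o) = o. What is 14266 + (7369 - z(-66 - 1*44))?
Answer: 21745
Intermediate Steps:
14266 + (7369 - z(-66 - 1*44)) = 14266 + (7369 - (-66 - 1*44)) = 14266 + (7369 - (-66 - 44)) = 14266 + (7369 - 1*(-110)) = 14266 + (7369 + 110) = 14266 + 7479 = 21745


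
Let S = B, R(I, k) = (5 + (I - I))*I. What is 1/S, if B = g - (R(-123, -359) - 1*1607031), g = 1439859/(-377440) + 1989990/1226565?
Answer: 10287882080/16539249919298597 ≈ 6.2203e-7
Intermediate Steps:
R(I, k) = 5*I (R(I, k) = (5 + 0)*I = 5*I)
g = -22555085083/10287882080 (g = 1439859*(-1/377440) + 1989990*(1/1226565) = -1439859/377440 + 44222/27257 = -22555085083/10287882080 ≈ -2.1924)
B = 16539249919298597/10287882080 (B = -22555085083/10287882080 - (5*(-123) - 1*1607031) = -22555085083/10287882080 - (-615 - 1607031) = -22555085083/10287882080 - 1*(-1607646) = -22555085083/10287882080 + 1607646 = 16539249919298597/10287882080 ≈ 1.6076e+6)
S = 16539249919298597/10287882080 ≈ 1.6076e+6
1/S = 1/(16539249919298597/10287882080) = 10287882080/16539249919298597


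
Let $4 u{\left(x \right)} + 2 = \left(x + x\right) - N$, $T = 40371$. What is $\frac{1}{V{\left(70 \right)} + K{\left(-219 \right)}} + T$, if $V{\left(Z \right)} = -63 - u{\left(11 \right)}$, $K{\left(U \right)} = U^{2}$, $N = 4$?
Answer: $\frac{1933528675}{47894} \approx 40371.0$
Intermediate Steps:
$u{\left(x \right)} = - \frac{3}{2} + \frac{x}{2}$ ($u{\left(x \right)} = - \frac{1}{2} + \frac{\left(x + x\right) - 4}{4} = - \frac{1}{2} + \frac{2 x - 4}{4} = - \frac{1}{2} + \frac{-4 + 2 x}{4} = - \frac{1}{2} + \left(-1 + \frac{x}{2}\right) = - \frac{3}{2} + \frac{x}{2}$)
$V{\left(Z \right)} = -67$ ($V{\left(Z \right)} = -63 - \left(- \frac{3}{2} + \frac{1}{2} \cdot 11\right) = -63 - \left(- \frac{3}{2} + \frac{11}{2}\right) = -63 - 4 = -67$)
$\frac{1}{V{\left(70 \right)} + K{\left(-219 \right)}} + T = \frac{1}{-67 + \left(-219\right)^{2}} + 40371 = \frac{1}{-67 + 47961} + 40371 = \frac{1}{47894} + 40371 = \frac{1933528675}{47894}$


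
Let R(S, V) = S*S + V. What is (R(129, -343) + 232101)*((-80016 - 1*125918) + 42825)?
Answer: -40516112491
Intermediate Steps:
R(S, V) = V + S² (R(S, V) = S² + V = V + S²)
(R(129, -343) + 232101)*((-80016 - 1*125918) + 42825) = ((-343 + 129²) + 232101)*((-80016 - 1*125918) + 42825) = ((-343 + 16641) + 232101)*((-80016 - 125918) + 42825) = (16298 + 232101)*(-205934 + 42825) = 248399*(-163109) = -40516112491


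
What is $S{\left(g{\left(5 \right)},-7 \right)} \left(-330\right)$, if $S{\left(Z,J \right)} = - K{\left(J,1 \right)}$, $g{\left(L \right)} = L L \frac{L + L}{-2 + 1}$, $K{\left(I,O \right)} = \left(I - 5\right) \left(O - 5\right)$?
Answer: $15840$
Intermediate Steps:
$K{\left(I,O \right)} = \left(-5 + I\right) \left(-5 + O\right)$
$g{\left(L \right)} = - 2 L^{3}$ ($g{\left(L \right)} = L^{2} \frac{2 L}{-1} = L^{2} \cdot 2 L \left(-1\right) = L^{2} \left(- 2 L\right) = - 2 L^{3}$)
$S{\left(Z,J \right)} = -20 + 4 J$ ($S{\left(Z,J \right)} = - (25 - 5 J - 5 + J 1) = - (25 - 5 J - 5 + J) = - (20 - 4 J) = -20 + 4 J$)
$S{\left(g{\left(5 \right)},-7 \right)} \left(-330\right) = \left(-20 + 4 \left(-7\right)\right) \left(-330\right) = \left(-20 - 28\right) \left(-330\right) = \left(-48\right) \left(-330\right) = 15840$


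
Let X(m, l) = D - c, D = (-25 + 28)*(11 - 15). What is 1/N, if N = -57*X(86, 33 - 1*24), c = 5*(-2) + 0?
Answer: 1/114 ≈ 0.0087719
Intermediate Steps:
c = -10 (c = -10 + 0 = -10)
D = -12 (D = 3*(-4) = -12)
X(m, l) = -2 (X(m, l) = -12 - 1*(-10) = -12 + 10 = -2)
N = 114 (N = -57*(-2) = 114)
1/N = 1/114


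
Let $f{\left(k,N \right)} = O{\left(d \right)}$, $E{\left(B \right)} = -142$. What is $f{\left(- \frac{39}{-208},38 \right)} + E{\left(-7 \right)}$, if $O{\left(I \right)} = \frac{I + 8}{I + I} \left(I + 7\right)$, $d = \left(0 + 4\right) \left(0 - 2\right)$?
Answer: $-142$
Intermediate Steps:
$d = -8$ ($d = 4 \left(-2\right) = -8$)
$O{\left(I \right)} = \frac{\left(7 + I\right) \left(8 + I\right)}{2 I}$ ($O{\left(I \right)} = \frac{8 + I}{2 I} \left(7 + I\right) = \frac{\left(7 + I\right) \left(8 + I\right)}{2 I}$)
$f{\left(k,N \right)} = 0$ ($f{\left(k,N \right)} = \frac{56 - 8 \left(15 - 8\right)}{2 \left(-8\right)} = \frac{1}{2} \left(- \frac{1}{8}\right) \left(56 - 56\right) = \frac{1}{2} \left(- \frac{1}{8}\right) 0 = 0$)
$f{\left(- \frac{39}{-208},38 \right)} + E{\left(-7 \right)} = 0 - 142 = -142$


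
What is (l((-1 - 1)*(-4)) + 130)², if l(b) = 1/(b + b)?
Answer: 4330561/256 ≈ 16916.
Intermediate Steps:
l(b) = 1/(2*b)
(l((-1 - 1)*(-4)) + 130)² = (1/(2*(((-1 - 1)*(-4)))) + 130)² = (1/(2*((-2*(-4)))) + 130)² = ((½)/8 + 130)² = ((½)*(⅛) + 130)² = (1/16 + 130)² = (2081/16)² = 4330561/256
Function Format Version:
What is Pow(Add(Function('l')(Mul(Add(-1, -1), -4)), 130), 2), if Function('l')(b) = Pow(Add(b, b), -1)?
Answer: Rational(4330561, 256) ≈ 16916.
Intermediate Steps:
Function('l')(b) = Mul(Rational(1, 2), Pow(b, -1)) (Function('l')(b) = Pow(Mul(2, b), -1) = Mul(Rational(1, 2), Pow(b, -1)))
Pow(Add(Function('l')(Mul(Add(-1, -1), -4)), 130), 2) = Pow(Add(Mul(Rational(1, 2), Pow(Mul(Add(-1, -1), -4), -1)), 130), 2) = Pow(Add(Mul(Rational(1, 2), Pow(Mul(-2, -4), -1)), 130), 2) = Pow(Add(Mul(Rational(1, 2), Pow(8, -1)), 130), 2) = Pow(Add(Mul(Rational(1, 2), Rational(1, 8)), 130), 2) = Pow(Add(Rational(1, 16), 130), 2) = Pow(Rational(2081, 16), 2) = Rational(4330561, 256)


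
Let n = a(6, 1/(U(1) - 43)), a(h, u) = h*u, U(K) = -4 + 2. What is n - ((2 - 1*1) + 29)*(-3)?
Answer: 1348/15 ≈ 89.867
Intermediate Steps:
U(K) = -2
n = -2/15 (n = 6/(-2 - 43) = 6/(-45) = 6*(-1/45) = -2/15 ≈ -0.13333)
n - ((2 - 1*1) + 29)*(-3) = -2/15 - ((2 - 1*1) + 29)*(-3) = -2/15 - ((2 - 1) + 29)*(-3) = -2/15 - (1 + 29)*(-3) = -2/15 - 30*(-3) = -2/15 - 1*(-90) = -2/15 + 90 = 1348/15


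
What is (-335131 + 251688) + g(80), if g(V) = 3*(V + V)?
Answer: -82963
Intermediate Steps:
g(V) = 6*V (g(V) = 3*(2*V) = 6*V)
(-335131 + 251688) + g(80) = (-335131 + 251688) + 6*80 = -83443 + 480 = -82963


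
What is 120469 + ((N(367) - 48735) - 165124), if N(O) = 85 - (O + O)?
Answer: -94039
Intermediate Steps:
N(O) = 85 - 2*O
120469 + ((N(367) - 48735) - 165124) = 120469 + (((85 - 2*367) - 48735) - 165124) = 120469 + (((85 - 734) - 48735) - 165124) = 120469 + ((-649 - 48735) - 165124) = 120469 + (-49384 - 165124) = 120469 - 214508 = -94039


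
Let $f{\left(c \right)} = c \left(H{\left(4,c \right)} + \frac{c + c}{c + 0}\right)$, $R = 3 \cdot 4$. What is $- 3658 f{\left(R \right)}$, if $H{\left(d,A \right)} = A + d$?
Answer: $-790128$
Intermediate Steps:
$R = 12$
$f{\left(c \right)} = c \left(6 + c\right)$ ($f{\left(c \right)} = c \left(\left(c + 4\right) + \frac{c + c}{c + 0}\right) = c \left(\left(4 + c\right) + \frac{2 c}{c}\right) = c \left(\left(4 + c\right) + 2\right) = c \left(6 + c\right)$)
$- 3658 f{\left(R \right)} = - 3658 \cdot 12 \left(6 + 12\right) = - 3658 \cdot 12 \cdot 18 = \left(-3658\right) 216 = -790128$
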